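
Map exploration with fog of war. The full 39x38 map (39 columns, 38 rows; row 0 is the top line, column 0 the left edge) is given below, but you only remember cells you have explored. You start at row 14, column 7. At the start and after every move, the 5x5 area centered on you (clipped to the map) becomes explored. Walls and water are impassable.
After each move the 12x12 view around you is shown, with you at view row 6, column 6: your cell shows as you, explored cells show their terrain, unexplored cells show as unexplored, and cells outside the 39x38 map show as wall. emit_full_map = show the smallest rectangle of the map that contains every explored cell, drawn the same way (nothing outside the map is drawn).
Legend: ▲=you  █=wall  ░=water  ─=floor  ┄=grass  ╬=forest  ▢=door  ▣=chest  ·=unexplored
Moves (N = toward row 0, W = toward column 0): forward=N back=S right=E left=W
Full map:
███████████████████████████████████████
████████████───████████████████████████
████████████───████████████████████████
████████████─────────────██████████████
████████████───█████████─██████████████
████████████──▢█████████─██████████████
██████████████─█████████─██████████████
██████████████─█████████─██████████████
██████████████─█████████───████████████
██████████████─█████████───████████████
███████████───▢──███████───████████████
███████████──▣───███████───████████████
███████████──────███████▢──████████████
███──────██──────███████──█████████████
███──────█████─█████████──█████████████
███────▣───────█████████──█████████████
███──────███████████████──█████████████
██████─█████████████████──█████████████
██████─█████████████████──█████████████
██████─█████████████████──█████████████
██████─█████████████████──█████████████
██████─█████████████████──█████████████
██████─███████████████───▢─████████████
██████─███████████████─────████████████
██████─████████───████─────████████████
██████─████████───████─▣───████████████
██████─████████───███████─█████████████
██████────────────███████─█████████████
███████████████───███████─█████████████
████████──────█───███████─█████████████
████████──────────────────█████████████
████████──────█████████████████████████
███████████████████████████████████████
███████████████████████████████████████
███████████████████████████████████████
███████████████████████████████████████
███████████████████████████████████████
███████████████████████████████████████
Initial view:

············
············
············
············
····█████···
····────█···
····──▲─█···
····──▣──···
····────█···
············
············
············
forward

············
············
············
············
····█████···
····█████···
····──▲─█···
····────█···
····──▣──···
····────█···
············
············

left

············
············
············
············
····██████··
····██████··
····──▲──█··
····─────█··
····───▣──··
·····────█··
············
············

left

█···········
█···········
█···········
█···········
█···███████·
█···███████·
█···──▲───█·
█···──────█·
█···────▣──·
█·····────█·
█···········
█···········

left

██··········
██··········
██··········
██··········
██··████████
██··████████
██··█─▲────█
██··█──────█
██··█────▣──
██·····────█
██··········
██··········

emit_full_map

████████
████████
█─▲────█
█──────█
█────▣──
···────█

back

██··········
██··········
██··········
██··████████
██··████████
██··█──────█
██··█─▲────█
██··█────▣──
██··█──────█
██··········
██··········
██··········

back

██··········
██··········
██··████████
██··████████
██··█──────█
██··█──────█
██··█─▲──▣──
██··█──────█
██··████─···
██··········
██··········
██··········

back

██··········
██··████████
██··████████
██··█──────█
██··█──────█
██··█────▣──
██··█─▲────█
██··████─···
██··████─···
██··········
██··········
██··········

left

███·········
███··███████
███··███████
███··█──────
███·██──────
███·██────▣─
███·██▲─────
███·█████─··
███·█████─··
███·········
███·········
███·········

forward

███·········
███·········
███··███████
███··███████
███·██──────
███·██──────
███·██▲───▣─
███·██──────
███·█████─··
███·█████─··
███·········
███·········

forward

███·········
███·········
███·········
███··███████
███·████████
███·██──────
███·██▲─────
███·██────▣─
███·██──────
███·█████─··
███·█████─··
███·········

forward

███·········
███·········
███·········
███·········
███·████████
███·████████
███·██▲─────
███·██──────
███·██────▣─
███·██──────
███·█████─··
███·█████─··

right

██··········
██··········
██··········
██··········
██·█████████
██·█████████
██·██─▲────█
██·██──────█
██·██────▣──
██·██──────█
██·█████─···
██·█████─···

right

█···········
█···········
█···········
█···········
█·█████████·
█·█████████·
█·██──▲───█·
█·██──────█·
█·██────▣──·
█·██──────█·
█·█████─····
█·█████─····

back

█···········
█···········
█···········
█·█████████·
█·█████████·
█·██──────█·
█·██──▲───█·
█·██────▣──·
█·██──────█·
█·█████─····
█·█████─····
█···········

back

█···········
█···········
█·█████████·
█·█████████·
█·██──────█·
█·██──────█·
█·██──▲─▣──·
█·██──────█·
█·█████─█···
█·█████─····
█···········
█···········

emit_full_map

█████████
█████████
██──────█
██──────█
██──▲─▣──
██──────█
█████─█··
█████─···

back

█···········
█·█████████·
█·█████████·
█·██──────█·
█·██──────█·
█·██────▣──·
█·██──▲───█·
█·█████─█···
█·█████─█···
█···········
█···········
█···········

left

██··········
██·█████████
██·█████████
██·██──────█
██·██──────█
██·██────▣──
██·██─▲────█
██·█████─█··
██·█████─█··
██··········
██··········
██··········

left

███·········
███·████████
███·████████
███·██──────
███·██──────
███·██────▣─
███·██▲─────
███·█████─█·
███·█████─█·
███·········
███·········
███·········

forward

███·········
███·········
███·████████
███·████████
███·██──────
███·██──────
███·██▲───▣─
███·██──────
███·█████─█·
███·█████─█·
███·········
███·········

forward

███·········
███·········
███·········
███·████████
███·████████
███·██──────
███·██▲─────
███·██────▣─
███·██──────
███·█████─█·
███·█████─█·
███·········

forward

███·········
███·········
███·········
███·········
███·████████
███·████████
███·██▲─────
███·██──────
███·██────▣─
███·██──────
███·█████─█·
███·█████─█·

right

██··········
██··········
██··········
██··········
██·█████████
██·█████████
██·██─▲────█
██·██──────█
██·██────▣──
██·██──────█
██·█████─█··
██·█████─█··

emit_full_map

█████████
█████████
██─▲────█
██──────█
██────▣──
██──────█
█████─█··
█████─█··


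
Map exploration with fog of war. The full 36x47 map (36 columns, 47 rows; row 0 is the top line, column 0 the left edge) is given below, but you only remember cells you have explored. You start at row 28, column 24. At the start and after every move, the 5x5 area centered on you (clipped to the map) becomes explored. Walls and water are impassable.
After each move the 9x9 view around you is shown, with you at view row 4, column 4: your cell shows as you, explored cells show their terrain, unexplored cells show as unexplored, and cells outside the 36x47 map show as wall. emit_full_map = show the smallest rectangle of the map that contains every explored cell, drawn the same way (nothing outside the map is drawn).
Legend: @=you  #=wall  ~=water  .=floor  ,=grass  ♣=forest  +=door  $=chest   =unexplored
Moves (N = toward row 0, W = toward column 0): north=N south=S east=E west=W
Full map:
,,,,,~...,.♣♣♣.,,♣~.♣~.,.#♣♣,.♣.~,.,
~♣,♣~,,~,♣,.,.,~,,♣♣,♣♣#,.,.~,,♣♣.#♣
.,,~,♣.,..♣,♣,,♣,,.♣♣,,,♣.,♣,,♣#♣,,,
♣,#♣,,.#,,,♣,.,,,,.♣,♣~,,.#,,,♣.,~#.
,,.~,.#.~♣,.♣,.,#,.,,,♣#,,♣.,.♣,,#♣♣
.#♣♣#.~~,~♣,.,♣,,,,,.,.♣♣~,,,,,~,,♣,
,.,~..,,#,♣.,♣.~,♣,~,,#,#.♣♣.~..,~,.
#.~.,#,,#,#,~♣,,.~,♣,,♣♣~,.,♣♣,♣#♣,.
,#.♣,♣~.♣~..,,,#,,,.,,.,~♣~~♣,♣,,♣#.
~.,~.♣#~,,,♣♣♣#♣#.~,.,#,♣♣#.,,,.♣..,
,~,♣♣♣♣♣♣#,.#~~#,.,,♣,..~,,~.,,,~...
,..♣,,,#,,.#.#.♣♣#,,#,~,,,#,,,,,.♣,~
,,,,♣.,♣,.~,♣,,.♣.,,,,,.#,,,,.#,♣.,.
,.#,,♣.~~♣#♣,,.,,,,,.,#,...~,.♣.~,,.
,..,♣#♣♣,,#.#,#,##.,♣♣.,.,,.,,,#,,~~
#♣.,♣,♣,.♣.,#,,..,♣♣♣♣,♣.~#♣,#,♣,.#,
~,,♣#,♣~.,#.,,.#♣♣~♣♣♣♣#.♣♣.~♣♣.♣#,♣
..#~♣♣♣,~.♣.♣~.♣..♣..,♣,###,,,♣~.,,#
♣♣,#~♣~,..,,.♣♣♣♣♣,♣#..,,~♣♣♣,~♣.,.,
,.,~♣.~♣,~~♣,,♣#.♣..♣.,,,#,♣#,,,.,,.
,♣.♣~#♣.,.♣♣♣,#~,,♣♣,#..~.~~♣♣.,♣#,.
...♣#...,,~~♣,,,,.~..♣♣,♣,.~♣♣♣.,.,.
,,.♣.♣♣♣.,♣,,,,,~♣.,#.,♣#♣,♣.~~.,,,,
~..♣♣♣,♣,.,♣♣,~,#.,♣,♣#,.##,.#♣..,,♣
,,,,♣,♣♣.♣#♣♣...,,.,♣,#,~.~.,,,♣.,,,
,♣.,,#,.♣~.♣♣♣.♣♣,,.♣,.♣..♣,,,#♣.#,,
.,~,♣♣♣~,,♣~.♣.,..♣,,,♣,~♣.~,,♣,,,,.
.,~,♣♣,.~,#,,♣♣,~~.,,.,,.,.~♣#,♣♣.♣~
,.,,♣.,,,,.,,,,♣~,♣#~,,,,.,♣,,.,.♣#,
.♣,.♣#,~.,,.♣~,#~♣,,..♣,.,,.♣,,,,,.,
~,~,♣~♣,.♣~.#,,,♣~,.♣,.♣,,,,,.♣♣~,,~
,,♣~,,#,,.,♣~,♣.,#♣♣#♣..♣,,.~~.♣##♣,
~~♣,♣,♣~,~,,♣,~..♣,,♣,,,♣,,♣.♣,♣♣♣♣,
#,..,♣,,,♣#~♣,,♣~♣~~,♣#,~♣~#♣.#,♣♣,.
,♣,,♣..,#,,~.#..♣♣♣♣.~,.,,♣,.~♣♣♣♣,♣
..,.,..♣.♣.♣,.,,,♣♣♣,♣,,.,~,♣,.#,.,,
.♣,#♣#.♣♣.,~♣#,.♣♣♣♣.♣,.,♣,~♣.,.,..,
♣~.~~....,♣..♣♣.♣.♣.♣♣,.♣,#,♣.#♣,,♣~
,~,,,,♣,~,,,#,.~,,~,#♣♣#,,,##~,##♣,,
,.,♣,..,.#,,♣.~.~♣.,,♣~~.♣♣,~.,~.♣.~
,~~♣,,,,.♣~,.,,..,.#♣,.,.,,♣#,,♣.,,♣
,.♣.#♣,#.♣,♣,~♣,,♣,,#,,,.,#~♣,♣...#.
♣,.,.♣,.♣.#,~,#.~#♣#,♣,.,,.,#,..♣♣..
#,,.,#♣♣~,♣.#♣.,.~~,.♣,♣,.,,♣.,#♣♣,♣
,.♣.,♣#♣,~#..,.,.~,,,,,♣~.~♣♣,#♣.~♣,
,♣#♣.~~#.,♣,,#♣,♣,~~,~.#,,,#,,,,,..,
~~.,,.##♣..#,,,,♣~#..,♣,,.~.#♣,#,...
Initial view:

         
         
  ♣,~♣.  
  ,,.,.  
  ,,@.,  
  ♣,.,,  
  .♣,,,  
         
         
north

         
         
  .♣..♣  
  ♣,~♣.  
  ,,@,.  
  ,,,.,  
  ♣,.,,  
  .♣,,,  
         

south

         
  .♣..♣  
  ♣,~♣.  
  ,,.,.  
  ,,@.,  
  ♣,.,,  
  .♣,,,  
         
         

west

         
   .♣..♣ 
  ,♣,~♣. 
  .,,.,. 
  ,,@,., 
  .♣,.,, 
  ,.♣,,, 
         
         

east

         
  .♣..♣  
 ,♣,~♣.  
 .,,.,.  
 ,,,@.,  
 .♣,.,,  
 ,.♣,,,  
         
         

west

         
   .♣..♣ 
  ,♣,~♣. 
  .,,.,. 
  ,,@,., 
  .♣,.,, 
  ,.♣,,, 
         
         

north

         
         
  ,.♣..♣ 
  ,♣,~♣. 
  .,@.,. 
  ,,,,., 
  .♣,.,, 
  ,.♣,,, 
         

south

         
  ,.♣..♣ 
  ,♣,~♣. 
  .,,.,. 
  ,,@,., 
  .♣,.,, 
  ,.♣,,, 
         
         

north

         
         
  ,.♣..♣ 
  ,♣,~♣. 
  .,@.,. 
  ,,,,., 
  .♣,.,, 
  ,.♣,,, 
         

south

         
  ,.♣..♣ 
  ,♣,~♣. 
  .,,.,. 
  ,,@,., 
  .♣,.,, 
  ,.♣,,, 
         
         

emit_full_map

,.♣..♣
,♣,~♣.
.,,.,.
,,@,.,
.♣,.,,
,.♣,,,

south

  ,.♣..♣ 
  ,♣,~♣. 
  .,,.,. 
  ,,,,., 
  .♣@.,, 
  ,.♣,,, 
  ♣..♣,  
         
         

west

   ,.♣..♣
   ,♣,~♣.
  ,.,,.,.
  ~,,,,.,
  ..@,.,,
  ♣,.♣,,,
  #♣..♣, 
         
         

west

    ,.♣..
    ,♣,~♣
  ,,.,,.,
  #~,,,,.
  ,.@♣,.,
  .♣,.♣,,
  ♣#♣..♣,
         
         

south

    ,♣,~♣
  ,,.,,.,
  #~,,,,.
  ,..♣,.,
  .♣@.♣,,
  ♣#♣..♣,
  ,♣,,,  
         
         

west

     ,♣,~
   ,,.,,.
  ♣#~,,,,
  ,,..♣,.
  ,.@,.♣,
  ♣♣#♣..♣
  ,,♣,,, 
         
         

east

    ,♣,~♣
  ,,.,,.,
 ♣#~,,,,.
 ,,..♣,.,
 ,.♣@.♣,,
 ♣♣#♣..♣,
 ,,♣,,,  
         
         

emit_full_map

   ,.♣..♣
   ,♣,~♣.
 ,,.,,.,.
♣#~,,,,.,
,,..♣,.,,
,.♣@.♣,,,
♣♣#♣..♣, 
,,♣,,,   

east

   ,♣,~♣.
 ,,.,,.,.
♣#~,,,,.,
,,..♣,.,,
,.♣,@♣,,,
♣♣#♣..♣, 
,,♣,,,♣  
         
         

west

    ,♣,~♣
  ,,.,,.,
 ♣#~,,,,.
 ,,..♣,.,
 ,.♣@.♣,,
 ♣♣#♣..♣,
 ,,♣,,,♣ 
         
         

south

  ,,.,,.,
 ♣#~,,,,.
 ,,..♣,.,
 ,.♣,.♣,,
 ♣♣#@..♣,
 ,,♣,,,♣ 
  ~,♣#,  
         
         

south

 ♣#~,,,,.
 ,,..♣,.,
 ,.♣,.♣,,
 ♣♣#♣..♣,
 ,,♣@,,♣ 
  ~,♣#,  
  ♣.~,.  
         
         

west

  ♣#~,,,,
  ,,..♣,.
  ,.♣,.♣,
  ♣♣#♣..♣
  ,,@,,,♣
  ~~,♣#, 
  ♣♣.~,. 
         
         

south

  ,,..♣,.
  ,.♣,.♣,
  ♣♣#♣..♣
  ,,♣,,,♣
  ~~@♣#, 
  ♣♣.~,. 
  ♣♣,♣,  
         
         

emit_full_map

   ,.♣..♣
   ,♣,~♣.
 ,,.,,.,.
♣#~,,,,.,
,,..♣,.,,
,.♣,.♣,,,
♣♣#♣..♣, 
,,♣,,,♣  
~~@♣#,   
♣♣.~,.   
♣♣,♣,    

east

 ,,..♣,.,
 ,.♣,.♣,,
 ♣♣#♣..♣,
 ,,♣,,,♣ 
 ~~,@#,  
 ♣♣.~,.  
 ♣♣,♣,,  
         
         

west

  ,,..♣,.
  ,.♣,.♣,
  ♣♣#♣..♣
  ,,♣,,,♣
  ~~@♣#, 
  ♣♣.~,. 
  ♣♣,♣,, 
         
         

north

  ♣#~,,,,
  ,,..♣,.
  ,.♣,.♣,
  ♣♣#♣..♣
  ,,@,,,♣
  ~~,♣#, 
  ♣♣.~,. 
  ♣♣,♣,, 
         

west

   ♣#~,,,
   ,,..♣,
  ~,.♣,.♣
  #♣♣#♣..
  ♣,@♣,,,
  ♣~~,♣#,
  ♣♣♣.~,.
   ♣♣,♣,,
         

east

  ♣#~,,,,
  ,,..♣,.
 ~,.♣,.♣,
 #♣♣#♣..♣
 ♣,,@,,,♣
 ♣~~,♣#, 
 ♣♣♣.~,. 
  ♣♣,♣,, 
         

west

   ♣#~,,,
   ,,..♣,
  ~,.♣,.♣
  #♣♣#♣..
  ♣,@♣,,,
  ♣~~,♣#,
  ♣♣♣.~,.
   ♣♣,♣,,
         

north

    ,,.,,
   ♣#~,,,
  ♣,,..♣,
  ~,.♣,.♣
  #♣@#♣..
  ♣,,♣,,,
  ♣~~,♣#,
  ♣♣♣.~,.
   ♣♣,♣,,

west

     ,,.,
    ♣#~,,
  ~♣,,..♣
  ♣~,.♣,.
  ,#@♣#♣.
  .♣,,♣,,
  ~♣~~,♣#
   ♣♣♣.~,
    ♣♣,♣,

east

    ,,.,,
   ♣#~,,,
 ~♣,,..♣,
 ♣~,.♣,.♣
 ,#♣@#♣..
 .♣,,♣,,,
 ~♣~~,♣#,
  ♣♣♣.~,.
   ♣♣,♣,,

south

   ♣#~,,,
 ~♣,,..♣,
 ♣~,.♣,.♣
 ,#♣♣#♣..
 .♣,@♣,,,
 ~♣~~,♣#,
  ♣♣♣.~,.
   ♣♣,♣,,
         

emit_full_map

     ,.♣..♣
     ,♣,~♣.
   ,,.,,.,.
  ♣#~,,,,.,
~♣,,..♣,.,,
♣~,.♣,.♣,,,
,#♣♣#♣..♣, 
.♣,@♣,,,♣  
~♣~~,♣#,   
 ♣♣♣.~,.   
  ♣♣,♣,,   

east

  ♣#~,,,,
~♣,,..♣,.
♣~,.♣,.♣,
,#♣♣#♣..♣
.♣,,@,,,♣
~♣~~,♣#, 
 ♣♣♣.~,. 
  ♣♣,♣,, 
         

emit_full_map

     ,.♣..♣
     ,♣,~♣.
   ,,.,,.,.
  ♣#~,,,,.,
~♣,,..♣,.,,
♣~,.♣,.♣,,,
,#♣♣#♣..♣, 
.♣,,@,,,♣  
~♣~~,♣#,   
 ♣♣♣.~,.   
  ♣♣,♣,,   


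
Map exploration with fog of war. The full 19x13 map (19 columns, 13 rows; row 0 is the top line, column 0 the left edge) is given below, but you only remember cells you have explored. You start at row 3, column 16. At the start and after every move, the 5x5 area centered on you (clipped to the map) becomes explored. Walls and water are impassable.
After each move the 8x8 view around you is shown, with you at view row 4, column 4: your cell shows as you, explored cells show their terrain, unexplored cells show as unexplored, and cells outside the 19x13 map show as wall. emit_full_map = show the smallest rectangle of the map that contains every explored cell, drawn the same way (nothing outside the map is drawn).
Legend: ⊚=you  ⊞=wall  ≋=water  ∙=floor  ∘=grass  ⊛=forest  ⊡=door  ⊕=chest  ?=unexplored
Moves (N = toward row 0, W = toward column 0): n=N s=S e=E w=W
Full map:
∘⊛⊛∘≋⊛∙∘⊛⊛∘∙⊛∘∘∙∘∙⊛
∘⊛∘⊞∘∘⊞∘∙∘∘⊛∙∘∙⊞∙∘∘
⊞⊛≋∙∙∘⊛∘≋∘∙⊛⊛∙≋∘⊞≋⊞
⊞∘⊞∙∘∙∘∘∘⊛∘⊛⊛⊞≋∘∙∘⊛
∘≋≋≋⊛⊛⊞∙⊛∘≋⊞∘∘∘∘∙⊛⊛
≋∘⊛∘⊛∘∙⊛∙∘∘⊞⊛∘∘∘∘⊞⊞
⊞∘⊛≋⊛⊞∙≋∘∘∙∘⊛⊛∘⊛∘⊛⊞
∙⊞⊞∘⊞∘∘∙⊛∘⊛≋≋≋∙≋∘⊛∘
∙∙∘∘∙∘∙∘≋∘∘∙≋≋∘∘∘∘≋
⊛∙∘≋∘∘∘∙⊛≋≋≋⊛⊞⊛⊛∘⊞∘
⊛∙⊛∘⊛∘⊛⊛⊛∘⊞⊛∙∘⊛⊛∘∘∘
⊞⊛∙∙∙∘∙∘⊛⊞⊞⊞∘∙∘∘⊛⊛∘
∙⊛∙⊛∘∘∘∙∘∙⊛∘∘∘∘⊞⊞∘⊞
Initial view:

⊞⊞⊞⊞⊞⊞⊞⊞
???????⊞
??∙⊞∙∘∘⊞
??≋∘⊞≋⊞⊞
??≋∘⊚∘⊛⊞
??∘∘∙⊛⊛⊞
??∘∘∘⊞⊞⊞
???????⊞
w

⊞⊞⊞⊞⊞⊞⊞⊞
????????
??∘∙⊞∙∘∘
??∙≋∘⊞≋⊞
??⊞≋⊚∙∘⊛
??∘∘∘∙⊛⊛
??∘∘∘∘⊞⊞
????????

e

⊞⊞⊞⊞⊞⊞⊞⊞
???????⊞
?∘∙⊞∙∘∘⊞
?∙≋∘⊞≋⊞⊞
?⊞≋∘⊚∘⊛⊞
?∘∘∘∙⊛⊛⊞
?∘∘∘∘⊞⊞⊞
???????⊞

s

???????⊞
?∘∙⊞∙∘∘⊞
?∙≋∘⊞≋⊞⊞
?⊞≋∘∙∘⊛⊞
?∘∘∘⊚⊛⊛⊞
?∘∘∘∘⊞⊞⊞
??∘⊛∘⊛⊞⊞
???????⊞

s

?∘∙⊞∙∘∘⊞
?∙≋∘⊞≋⊞⊞
?⊞≋∘∙∘⊛⊞
?∘∘∘∙⊛⊛⊞
?∘∘∘⊚⊞⊞⊞
??∘⊛∘⊛⊞⊞
??∙≋∘⊛∘⊞
???????⊞

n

???????⊞
?∘∙⊞∙∘∘⊞
?∙≋∘⊞≋⊞⊞
?⊞≋∘∙∘⊛⊞
?∘∘∘⊚⊛⊛⊞
?∘∘∘∘⊞⊞⊞
??∘⊛∘⊛⊞⊞
??∙≋∘⊛∘⊞

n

⊞⊞⊞⊞⊞⊞⊞⊞
???????⊞
?∘∙⊞∙∘∘⊞
?∙≋∘⊞≋⊞⊞
?⊞≋∘⊚∘⊛⊞
?∘∘∘∙⊛⊛⊞
?∘∘∘∘⊞⊞⊞
??∘⊛∘⊛⊞⊞

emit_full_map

∘∙⊞∙∘∘
∙≋∘⊞≋⊞
⊞≋∘⊚∘⊛
∘∘∘∙⊛⊛
∘∘∘∘⊞⊞
?∘⊛∘⊛⊞
?∙≋∘⊛∘

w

⊞⊞⊞⊞⊞⊞⊞⊞
????????
??∘∙⊞∙∘∘
??∙≋∘⊞≋⊞
??⊞≋⊚∙∘⊛
??∘∘∘∙⊛⊛
??∘∘∘∘⊞⊞
???∘⊛∘⊛⊞

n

⊞⊞⊞⊞⊞⊞⊞⊞
⊞⊞⊞⊞⊞⊞⊞⊞
??∘∘∙∘∙?
??∘∙⊞∙∘∘
??∙≋⊚⊞≋⊞
??⊞≋∘∙∘⊛
??∘∘∘∙⊛⊛
??∘∘∘∘⊞⊞

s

⊞⊞⊞⊞⊞⊞⊞⊞
??∘∘∙∘∙?
??∘∙⊞∙∘∘
??∙≋∘⊞≋⊞
??⊞≋⊚∙∘⊛
??∘∘∘∙⊛⊛
??∘∘∘∘⊞⊞
???∘⊛∘⊛⊞

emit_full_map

∘∘∙∘∙?
∘∙⊞∙∘∘
∙≋∘⊞≋⊞
⊞≋⊚∙∘⊛
∘∘∘∙⊛⊛
∘∘∘∘⊞⊞
?∘⊛∘⊛⊞
?∙≋∘⊛∘


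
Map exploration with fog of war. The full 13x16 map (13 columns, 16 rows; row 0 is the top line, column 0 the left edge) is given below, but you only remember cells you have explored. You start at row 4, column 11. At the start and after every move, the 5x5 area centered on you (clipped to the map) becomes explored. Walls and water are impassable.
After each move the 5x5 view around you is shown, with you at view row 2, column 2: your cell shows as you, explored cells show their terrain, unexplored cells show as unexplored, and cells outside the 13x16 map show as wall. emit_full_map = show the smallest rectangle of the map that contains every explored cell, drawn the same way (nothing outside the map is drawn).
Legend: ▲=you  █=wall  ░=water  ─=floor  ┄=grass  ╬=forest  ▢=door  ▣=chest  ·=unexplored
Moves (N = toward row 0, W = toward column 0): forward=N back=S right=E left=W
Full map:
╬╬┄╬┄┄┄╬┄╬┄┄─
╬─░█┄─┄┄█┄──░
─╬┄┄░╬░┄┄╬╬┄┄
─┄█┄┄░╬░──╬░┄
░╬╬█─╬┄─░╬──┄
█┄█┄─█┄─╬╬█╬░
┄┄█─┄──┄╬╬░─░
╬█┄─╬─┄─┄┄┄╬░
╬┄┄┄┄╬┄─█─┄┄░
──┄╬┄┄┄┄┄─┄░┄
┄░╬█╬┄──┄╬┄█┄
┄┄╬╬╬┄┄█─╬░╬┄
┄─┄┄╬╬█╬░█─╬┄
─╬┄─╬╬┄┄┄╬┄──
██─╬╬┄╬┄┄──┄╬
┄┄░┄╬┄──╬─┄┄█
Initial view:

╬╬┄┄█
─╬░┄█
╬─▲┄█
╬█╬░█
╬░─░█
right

╬┄┄██
╬░┄██
──▲██
█╬░██
░─░██

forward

──░██
╬┄┄██
╬░▲██
──┄██
█╬░██

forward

┄┄─██
──░██
╬┄▲██
╬░┄██
──┄██

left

╬┄┄─█
┄──░█
╬╬▲┄█
─╬░┄█
╬──┄█

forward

█████
╬┄┄─█
┄─▲░█
╬╬┄┄█
─╬░┄█

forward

█████
█████
╬┄▲─█
┄──░█
╬╬┄┄█

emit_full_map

╬┄▲─
┄──░
╬╬┄┄
─╬░┄
╬──┄
╬█╬░
╬░─░

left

█████
█████
┄╬▲┄─
█┄──░
┄╬╬┄┄

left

█████
█████
╬┄▲┄┄
┄█┄──
┄┄╬╬┄

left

█████
█████
┄╬▲╬┄
┄┄█┄─
░┄┄╬╬

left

█████
█████
┄┄▲┄╬
─┄┄█┄
╬░┄┄╬

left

█████
█████
┄┄▲╬┄
┄─┄┄█
░╬░┄┄

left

█████
█████
╬┄▲┄╬
█┄─┄┄
┄░╬░┄

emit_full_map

╬┄▲┄╬┄╬┄┄─
█┄─┄┄█┄──░
┄░╬░┄┄╬╬┄┄
······─╬░┄
······╬──┄
······╬█╬░
······╬░─░

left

█████
█████
┄╬▲┄┄
░█┄─┄
┄┄░╬░

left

█████
█████
╬┄▲┄┄
─░█┄─
╬┄┄░╬

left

█████
█████
╬╬▲╬┄
╬─░█┄
─╬┄┄░

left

█████
█████
█╬▲┄╬
█╬─░█
█─╬┄┄

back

█████
█╬╬┄╬
█╬▲░█
█─╬┄┄
█─┄█┄

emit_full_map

╬╬┄╬┄┄┄╬┄╬┄┄─
╬▲░█┄─┄┄█┄──░
─╬┄┄░╬░┄┄╬╬┄┄
─┄█┄·····─╬░┄
·········╬──┄
·········╬█╬░
·········╬░─░


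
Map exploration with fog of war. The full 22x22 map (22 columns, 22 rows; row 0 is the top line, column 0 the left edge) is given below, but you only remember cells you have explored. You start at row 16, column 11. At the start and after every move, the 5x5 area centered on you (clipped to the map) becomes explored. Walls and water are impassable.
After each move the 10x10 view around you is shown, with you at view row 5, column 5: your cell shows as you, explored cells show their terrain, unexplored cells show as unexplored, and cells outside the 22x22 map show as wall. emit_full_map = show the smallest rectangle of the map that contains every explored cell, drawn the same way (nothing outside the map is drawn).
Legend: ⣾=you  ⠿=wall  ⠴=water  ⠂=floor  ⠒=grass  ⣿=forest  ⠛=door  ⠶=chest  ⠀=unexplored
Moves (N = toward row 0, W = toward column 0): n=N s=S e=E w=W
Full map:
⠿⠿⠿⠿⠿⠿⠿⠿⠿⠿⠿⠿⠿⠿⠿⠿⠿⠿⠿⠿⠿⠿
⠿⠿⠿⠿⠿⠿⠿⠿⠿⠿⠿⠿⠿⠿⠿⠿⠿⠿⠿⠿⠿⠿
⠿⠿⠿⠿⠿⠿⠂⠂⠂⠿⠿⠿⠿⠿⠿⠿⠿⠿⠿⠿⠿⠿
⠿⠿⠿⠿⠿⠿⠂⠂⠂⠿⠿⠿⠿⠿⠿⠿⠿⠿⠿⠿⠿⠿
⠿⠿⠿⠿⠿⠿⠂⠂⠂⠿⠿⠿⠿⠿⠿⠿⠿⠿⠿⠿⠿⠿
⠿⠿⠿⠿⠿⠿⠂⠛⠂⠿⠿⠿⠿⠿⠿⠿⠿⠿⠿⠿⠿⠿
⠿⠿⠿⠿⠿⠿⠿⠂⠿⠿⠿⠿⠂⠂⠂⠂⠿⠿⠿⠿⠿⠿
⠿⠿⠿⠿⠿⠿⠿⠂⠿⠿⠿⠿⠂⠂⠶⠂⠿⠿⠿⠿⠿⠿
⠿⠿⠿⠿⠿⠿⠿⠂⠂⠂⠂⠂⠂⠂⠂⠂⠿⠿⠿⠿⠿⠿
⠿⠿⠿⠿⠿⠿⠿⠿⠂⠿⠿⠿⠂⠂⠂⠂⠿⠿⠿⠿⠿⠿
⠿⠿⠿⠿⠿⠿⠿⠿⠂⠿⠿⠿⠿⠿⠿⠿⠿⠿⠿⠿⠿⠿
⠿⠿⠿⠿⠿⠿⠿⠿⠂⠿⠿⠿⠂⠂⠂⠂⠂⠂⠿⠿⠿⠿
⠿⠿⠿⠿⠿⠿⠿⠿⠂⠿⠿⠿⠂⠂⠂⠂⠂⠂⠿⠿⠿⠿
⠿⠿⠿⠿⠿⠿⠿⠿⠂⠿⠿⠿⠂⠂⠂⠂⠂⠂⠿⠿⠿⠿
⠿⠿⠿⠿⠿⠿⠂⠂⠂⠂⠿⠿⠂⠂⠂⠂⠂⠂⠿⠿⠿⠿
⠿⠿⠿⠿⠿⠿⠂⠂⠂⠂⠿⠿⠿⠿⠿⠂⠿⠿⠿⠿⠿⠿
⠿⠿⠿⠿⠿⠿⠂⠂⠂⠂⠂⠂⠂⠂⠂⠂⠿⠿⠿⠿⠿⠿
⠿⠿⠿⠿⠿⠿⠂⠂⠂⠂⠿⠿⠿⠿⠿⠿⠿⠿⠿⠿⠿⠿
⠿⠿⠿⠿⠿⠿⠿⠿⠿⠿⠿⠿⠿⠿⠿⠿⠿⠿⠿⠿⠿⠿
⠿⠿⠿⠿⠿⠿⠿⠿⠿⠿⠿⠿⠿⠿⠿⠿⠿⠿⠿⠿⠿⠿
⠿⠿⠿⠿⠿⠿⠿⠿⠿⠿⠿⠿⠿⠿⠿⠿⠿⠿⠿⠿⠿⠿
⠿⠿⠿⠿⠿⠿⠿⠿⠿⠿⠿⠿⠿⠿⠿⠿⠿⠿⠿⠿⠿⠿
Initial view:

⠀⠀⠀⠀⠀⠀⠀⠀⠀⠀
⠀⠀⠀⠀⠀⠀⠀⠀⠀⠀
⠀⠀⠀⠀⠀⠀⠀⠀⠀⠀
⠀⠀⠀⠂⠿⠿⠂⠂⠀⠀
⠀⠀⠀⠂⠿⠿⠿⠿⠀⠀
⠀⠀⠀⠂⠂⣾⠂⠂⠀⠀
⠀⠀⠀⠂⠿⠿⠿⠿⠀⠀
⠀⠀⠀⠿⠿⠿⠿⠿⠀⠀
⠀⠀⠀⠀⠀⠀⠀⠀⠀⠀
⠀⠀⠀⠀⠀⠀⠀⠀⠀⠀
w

⠀⠀⠀⠀⠀⠀⠀⠀⠀⠀
⠀⠀⠀⠀⠀⠀⠀⠀⠀⠀
⠀⠀⠀⠀⠀⠀⠀⠀⠀⠀
⠀⠀⠀⠂⠂⠿⠿⠂⠂⠀
⠀⠀⠀⠂⠂⠿⠿⠿⠿⠀
⠀⠀⠀⠂⠂⣾⠂⠂⠂⠀
⠀⠀⠀⠂⠂⠿⠿⠿⠿⠀
⠀⠀⠀⠿⠿⠿⠿⠿⠿⠀
⠀⠀⠀⠀⠀⠀⠀⠀⠀⠀
⠀⠀⠀⠀⠀⠀⠀⠀⠀⠀

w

⠀⠀⠀⠀⠀⠀⠀⠀⠀⠀
⠀⠀⠀⠀⠀⠀⠀⠀⠀⠀
⠀⠀⠀⠀⠀⠀⠀⠀⠀⠀
⠀⠀⠀⠂⠂⠂⠿⠿⠂⠂
⠀⠀⠀⠂⠂⠂⠿⠿⠿⠿
⠀⠀⠀⠂⠂⣾⠂⠂⠂⠂
⠀⠀⠀⠂⠂⠂⠿⠿⠿⠿
⠀⠀⠀⠿⠿⠿⠿⠿⠿⠿
⠀⠀⠀⠀⠀⠀⠀⠀⠀⠀
⠀⠀⠀⠀⠀⠀⠀⠀⠀⠀

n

⠀⠀⠀⠀⠀⠀⠀⠀⠀⠀
⠀⠀⠀⠀⠀⠀⠀⠀⠀⠀
⠀⠀⠀⠀⠀⠀⠀⠀⠀⠀
⠀⠀⠀⠿⠂⠿⠿⠿⠀⠀
⠀⠀⠀⠂⠂⠂⠿⠿⠂⠂
⠀⠀⠀⠂⠂⣾⠿⠿⠿⠿
⠀⠀⠀⠂⠂⠂⠂⠂⠂⠂
⠀⠀⠀⠂⠂⠂⠿⠿⠿⠿
⠀⠀⠀⠿⠿⠿⠿⠿⠿⠿
⠀⠀⠀⠀⠀⠀⠀⠀⠀⠀

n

⠀⠀⠀⠀⠀⠀⠀⠀⠀⠀
⠀⠀⠀⠀⠀⠀⠀⠀⠀⠀
⠀⠀⠀⠀⠀⠀⠀⠀⠀⠀
⠀⠀⠀⠿⠂⠿⠿⠿⠀⠀
⠀⠀⠀⠿⠂⠿⠿⠿⠀⠀
⠀⠀⠀⠂⠂⣾⠿⠿⠂⠂
⠀⠀⠀⠂⠂⠂⠿⠿⠿⠿
⠀⠀⠀⠂⠂⠂⠂⠂⠂⠂
⠀⠀⠀⠂⠂⠂⠿⠿⠿⠿
⠀⠀⠀⠿⠿⠿⠿⠿⠿⠿

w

⠀⠀⠀⠀⠀⠀⠀⠀⠀⠀
⠀⠀⠀⠀⠀⠀⠀⠀⠀⠀
⠀⠀⠀⠀⠀⠀⠀⠀⠀⠀
⠀⠀⠀⠿⠿⠂⠿⠿⠿⠀
⠀⠀⠀⠿⠿⠂⠿⠿⠿⠀
⠀⠀⠀⠂⠂⣾⠂⠿⠿⠂
⠀⠀⠀⠂⠂⠂⠂⠿⠿⠿
⠀⠀⠀⠂⠂⠂⠂⠂⠂⠂
⠀⠀⠀⠀⠂⠂⠂⠿⠿⠿
⠀⠀⠀⠀⠿⠿⠿⠿⠿⠿

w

⠀⠀⠀⠀⠀⠀⠀⠀⠀⠀
⠀⠀⠀⠀⠀⠀⠀⠀⠀⠀
⠀⠀⠀⠀⠀⠀⠀⠀⠀⠀
⠀⠀⠀⠿⠿⠿⠂⠿⠿⠿
⠀⠀⠀⠿⠿⠿⠂⠿⠿⠿
⠀⠀⠀⠿⠂⣾⠂⠂⠿⠿
⠀⠀⠀⠿⠂⠂⠂⠂⠿⠿
⠀⠀⠀⠿⠂⠂⠂⠂⠂⠂
⠀⠀⠀⠀⠀⠂⠂⠂⠿⠿
⠀⠀⠀⠀⠀⠿⠿⠿⠿⠿

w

⠀⠀⠀⠀⠀⠀⠀⠀⠀⠀
⠀⠀⠀⠀⠀⠀⠀⠀⠀⠀
⠀⠀⠀⠀⠀⠀⠀⠀⠀⠀
⠀⠀⠀⠿⠿⠿⠿⠂⠿⠿
⠀⠀⠀⠿⠿⠿⠿⠂⠿⠿
⠀⠀⠀⠿⠿⣾⠂⠂⠂⠿
⠀⠀⠀⠿⠿⠂⠂⠂⠂⠿
⠀⠀⠀⠿⠿⠂⠂⠂⠂⠂
⠀⠀⠀⠀⠀⠀⠂⠂⠂⠿
⠀⠀⠀⠀⠀⠀⠿⠿⠿⠿

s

⠀⠀⠀⠀⠀⠀⠀⠀⠀⠀
⠀⠀⠀⠀⠀⠀⠀⠀⠀⠀
⠀⠀⠀⠿⠿⠿⠿⠂⠿⠿
⠀⠀⠀⠿⠿⠿⠿⠂⠿⠿
⠀⠀⠀⠿⠿⠂⠂⠂⠂⠿
⠀⠀⠀⠿⠿⣾⠂⠂⠂⠿
⠀⠀⠀⠿⠿⠂⠂⠂⠂⠂
⠀⠀⠀⠿⠿⠂⠂⠂⠂⠿
⠀⠀⠀⠀⠀⠀⠿⠿⠿⠿
⠀⠀⠀⠀⠀⠀⠀⠀⠀⠀

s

⠀⠀⠀⠀⠀⠀⠀⠀⠀⠀
⠀⠀⠀⠿⠿⠿⠿⠂⠿⠿
⠀⠀⠀⠿⠿⠿⠿⠂⠿⠿
⠀⠀⠀⠿⠿⠂⠂⠂⠂⠿
⠀⠀⠀⠿⠿⠂⠂⠂⠂⠿
⠀⠀⠀⠿⠿⣾⠂⠂⠂⠂
⠀⠀⠀⠿⠿⠂⠂⠂⠂⠿
⠀⠀⠀⠿⠿⠿⠿⠿⠿⠿
⠀⠀⠀⠀⠀⠀⠀⠀⠀⠀
⠀⠀⠀⠀⠀⠀⠀⠀⠀⠀

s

⠀⠀⠀⠿⠿⠿⠿⠂⠿⠿
⠀⠀⠀⠿⠿⠿⠿⠂⠿⠿
⠀⠀⠀⠿⠿⠂⠂⠂⠂⠿
⠀⠀⠀⠿⠿⠂⠂⠂⠂⠿
⠀⠀⠀⠿⠿⠂⠂⠂⠂⠂
⠀⠀⠀⠿⠿⣾⠂⠂⠂⠿
⠀⠀⠀⠿⠿⠿⠿⠿⠿⠿
⠀⠀⠀⠿⠿⠿⠿⠿⠀⠀
⠀⠀⠀⠀⠀⠀⠀⠀⠀⠀
⠀⠀⠀⠀⠀⠀⠀⠀⠀⠀

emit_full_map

⠿⠿⠿⠿⠂⠿⠿⠿⠀⠀
⠿⠿⠿⠿⠂⠿⠿⠿⠀⠀
⠿⠿⠂⠂⠂⠂⠿⠿⠂⠂
⠿⠿⠂⠂⠂⠂⠿⠿⠿⠿
⠿⠿⠂⠂⠂⠂⠂⠂⠂⠂
⠿⠿⣾⠂⠂⠂⠿⠿⠿⠿
⠿⠿⠿⠿⠿⠿⠿⠿⠿⠿
⠿⠿⠿⠿⠿⠀⠀⠀⠀⠀

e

⠀⠀⠿⠿⠿⠿⠂⠿⠿⠿
⠀⠀⠿⠿⠿⠿⠂⠿⠿⠿
⠀⠀⠿⠿⠂⠂⠂⠂⠿⠿
⠀⠀⠿⠿⠂⠂⠂⠂⠿⠿
⠀⠀⠿⠿⠂⠂⠂⠂⠂⠂
⠀⠀⠿⠿⠂⣾⠂⠂⠿⠿
⠀⠀⠿⠿⠿⠿⠿⠿⠿⠿
⠀⠀⠿⠿⠿⠿⠿⠿⠀⠀
⠀⠀⠀⠀⠀⠀⠀⠀⠀⠀
⠀⠀⠀⠀⠀⠀⠀⠀⠀⠀

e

⠀⠿⠿⠿⠿⠂⠿⠿⠿⠀
⠀⠿⠿⠿⠿⠂⠿⠿⠿⠀
⠀⠿⠿⠂⠂⠂⠂⠿⠿⠂
⠀⠿⠿⠂⠂⠂⠂⠿⠿⠿
⠀⠿⠿⠂⠂⠂⠂⠂⠂⠂
⠀⠿⠿⠂⠂⣾⠂⠿⠿⠿
⠀⠿⠿⠿⠿⠿⠿⠿⠿⠿
⠀⠿⠿⠿⠿⠿⠿⠿⠀⠀
⠀⠀⠀⠀⠀⠀⠀⠀⠀⠀
⠀⠀⠀⠀⠀⠀⠀⠀⠀⠀

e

⠿⠿⠿⠿⠂⠿⠿⠿⠀⠀
⠿⠿⠿⠿⠂⠿⠿⠿⠀⠀
⠿⠿⠂⠂⠂⠂⠿⠿⠂⠂
⠿⠿⠂⠂⠂⠂⠿⠿⠿⠿
⠿⠿⠂⠂⠂⠂⠂⠂⠂⠂
⠿⠿⠂⠂⠂⣾⠿⠿⠿⠿
⠿⠿⠿⠿⠿⠿⠿⠿⠿⠿
⠿⠿⠿⠿⠿⠿⠿⠿⠀⠀
⠀⠀⠀⠀⠀⠀⠀⠀⠀⠀
⠀⠀⠀⠀⠀⠀⠀⠀⠀⠀

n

⠀⠀⠀⠀⠀⠀⠀⠀⠀⠀
⠿⠿⠿⠿⠂⠿⠿⠿⠀⠀
⠿⠿⠿⠿⠂⠿⠿⠿⠀⠀
⠿⠿⠂⠂⠂⠂⠿⠿⠂⠂
⠿⠿⠂⠂⠂⠂⠿⠿⠿⠿
⠿⠿⠂⠂⠂⣾⠂⠂⠂⠂
⠿⠿⠂⠂⠂⠂⠿⠿⠿⠿
⠿⠿⠿⠿⠿⠿⠿⠿⠿⠿
⠿⠿⠿⠿⠿⠿⠿⠿⠀⠀
⠀⠀⠀⠀⠀⠀⠀⠀⠀⠀

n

⠀⠀⠀⠀⠀⠀⠀⠀⠀⠀
⠀⠀⠀⠀⠀⠀⠀⠀⠀⠀
⠿⠿⠿⠿⠂⠿⠿⠿⠀⠀
⠿⠿⠿⠿⠂⠿⠿⠿⠀⠀
⠿⠿⠂⠂⠂⠂⠿⠿⠂⠂
⠿⠿⠂⠂⠂⣾⠿⠿⠿⠿
⠿⠿⠂⠂⠂⠂⠂⠂⠂⠂
⠿⠿⠂⠂⠂⠂⠿⠿⠿⠿
⠿⠿⠿⠿⠿⠿⠿⠿⠿⠿
⠿⠿⠿⠿⠿⠿⠿⠿⠀⠀

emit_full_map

⠿⠿⠿⠿⠂⠿⠿⠿⠀⠀
⠿⠿⠿⠿⠂⠿⠿⠿⠀⠀
⠿⠿⠂⠂⠂⠂⠿⠿⠂⠂
⠿⠿⠂⠂⠂⣾⠿⠿⠿⠿
⠿⠿⠂⠂⠂⠂⠂⠂⠂⠂
⠿⠿⠂⠂⠂⠂⠿⠿⠿⠿
⠿⠿⠿⠿⠿⠿⠿⠿⠿⠿
⠿⠿⠿⠿⠿⠿⠿⠿⠀⠀

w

⠀⠀⠀⠀⠀⠀⠀⠀⠀⠀
⠀⠀⠀⠀⠀⠀⠀⠀⠀⠀
⠀⠿⠿⠿⠿⠂⠿⠿⠿⠀
⠀⠿⠿⠿⠿⠂⠿⠿⠿⠀
⠀⠿⠿⠂⠂⠂⠂⠿⠿⠂
⠀⠿⠿⠂⠂⣾⠂⠿⠿⠿
⠀⠿⠿⠂⠂⠂⠂⠂⠂⠂
⠀⠿⠿⠂⠂⠂⠂⠿⠿⠿
⠀⠿⠿⠿⠿⠿⠿⠿⠿⠿
⠀⠿⠿⠿⠿⠿⠿⠿⠿⠀

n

⠀⠀⠀⠀⠀⠀⠀⠀⠀⠀
⠀⠀⠀⠀⠀⠀⠀⠀⠀⠀
⠀⠀⠀⠀⠀⠀⠀⠀⠀⠀
⠀⠿⠿⠿⠿⠂⠿⠿⠿⠀
⠀⠿⠿⠿⠿⠂⠿⠿⠿⠀
⠀⠿⠿⠂⠂⣾⠂⠿⠿⠂
⠀⠿⠿⠂⠂⠂⠂⠿⠿⠿
⠀⠿⠿⠂⠂⠂⠂⠂⠂⠂
⠀⠿⠿⠂⠂⠂⠂⠿⠿⠿
⠀⠿⠿⠿⠿⠿⠿⠿⠿⠿

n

⠀⠀⠀⠀⠀⠀⠀⠀⠀⠀
⠀⠀⠀⠀⠀⠀⠀⠀⠀⠀
⠀⠀⠀⠀⠀⠀⠀⠀⠀⠀
⠀⠀⠀⠿⠿⠂⠿⠿⠀⠀
⠀⠿⠿⠿⠿⠂⠿⠿⠿⠀
⠀⠿⠿⠿⠿⣾⠿⠿⠿⠀
⠀⠿⠿⠂⠂⠂⠂⠿⠿⠂
⠀⠿⠿⠂⠂⠂⠂⠿⠿⠿
⠀⠿⠿⠂⠂⠂⠂⠂⠂⠂
⠀⠿⠿⠂⠂⠂⠂⠿⠿⠿

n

⠀⠀⠀⠀⠀⠀⠀⠀⠀⠀
⠀⠀⠀⠀⠀⠀⠀⠀⠀⠀
⠀⠀⠀⠀⠀⠀⠀⠀⠀⠀
⠀⠀⠀⠿⠿⠂⠿⠿⠀⠀
⠀⠀⠀⠿⠿⠂⠿⠿⠀⠀
⠀⠿⠿⠿⠿⣾⠿⠿⠿⠀
⠀⠿⠿⠿⠿⠂⠿⠿⠿⠀
⠀⠿⠿⠂⠂⠂⠂⠿⠿⠂
⠀⠿⠿⠂⠂⠂⠂⠿⠿⠿
⠀⠿⠿⠂⠂⠂⠂⠂⠂⠂

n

⠀⠀⠀⠀⠀⠀⠀⠀⠀⠀
⠀⠀⠀⠀⠀⠀⠀⠀⠀⠀
⠀⠀⠀⠀⠀⠀⠀⠀⠀⠀
⠀⠀⠀⠿⠿⠂⠿⠿⠀⠀
⠀⠀⠀⠿⠿⠂⠿⠿⠀⠀
⠀⠀⠀⠿⠿⣾⠿⠿⠀⠀
⠀⠿⠿⠿⠿⠂⠿⠿⠿⠀
⠀⠿⠿⠿⠿⠂⠿⠿⠿⠀
⠀⠿⠿⠂⠂⠂⠂⠿⠿⠂
⠀⠿⠿⠂⠂⠂⠂⠿⠿⠿

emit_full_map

⠀⠀⠿⠿⠂⠿⠿⠀⠀⠀
⠀⠀⠿⠿⠂⠿⠿⠀⠀⠀
⠀⠀⠿⠿⣾⠿⠿⠀⠀⠀
⠿⠿⠿⠿⠂⠿⠿⠿⠀⠀
⠿⠿⠿⠿⠂⠿⠿⠿⠀⠀
⠿⠿⠂⠂⠂⠂⠿⠿⠂⠂
⠿⠿⠂⠂⠂⠂⠿⠿⠿⠿
⠿⠿⠂⠂⠂⠂⠂⠂⠂⠂
⠿⠿⠂⠂⠂⠂⠿⠿⠿⠿
⠿⠿⠿⠿⠿⠿⠿⠿⠿⠿
⠿⠿⠿⠿⠿⠿⠿⠿⠀⠀

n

⠀⠀⠀⠀⠀⠀⠀⠀⠀⠀
⠀⠀⠀⠀⠀⠀⠀⠀⠀⠀
⠀⠀⠀⠀⠀⠀⠀⠀⠀⠀
⠀⠀⠀⠿⠂⠂⠂⠂⠀⠀
⠀⠀⠀⠿⠿⠂⠿⠿⠀⠀
⠀⠀⠀⠿⠿⣾⠿⠿⠀⠀
⠀⠀⠀⠿⠿⠂⠿⠿⠀⠀
⠀⠿⠿⠿⠿⠂⠿⠿⠿⠀
⠀⠿⠿⠿⠿⠂⠿⠿⠿⠀
⠀⠿⠿⠂⠂⠂⠂⠿⠿⠂

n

⠀⠀⠀⠀⠀⠀⠀⠀⠀⠀
⠀⠀⠀⠀⠀⠀⠀⠀⠀⠀
⠀⠀⠀⠀⠀⠀⠀⠀⠀⠀
⠀⠀⠀⠿⠂⠿⠿⠿⠀⠀
⠀⠀⠀⠿⠂⠂⠂⠂⠀⠀
⠀⠀⠀⠿⠿⣾⠿⠿⠀⠀
⠀⠀⠀⠿⠿⠂⠿⠿⠀⠀
⠀⠀⠀⠿⠿⠂⠿⠿⠀⠀
⠀⠿⠿⠿⠿⠂⠿⠿⠿⠀
⠀⠿⠿⠿⠿⠂⠿⠿⠿⠀

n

⠀⠀⠀⠀⠀⠀⠀⠀⠀⠀
⠀⠀⠀⠀⠀⠀⠀⠀⠀⠀
⠀⠀⠀⠀⠀⠀⠀⠀⠀⠀
⠀⠀⠀⠿⠂⠿⠿⠿⠀⠀
⠀⠀⠀⠿⠂⠿⠿⠿⠀⠀
⠀⠀⠀⠿⠂⣾⠂⠂⠀⠀
⠀⠀⠀⠿⠿⠂⠿⠿⠀⠀
⠀⠀⠀⠿⠿⠂⠿⠿⠀⠀
⠀⠀⠀⠿⠿⠂⠿⠿⠀⠀
⠀⠿⠿⠿⠿⠂⠿⠿⠿⠀

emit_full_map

⠀⠀⠿⠂⠿⠿⠿⠀⠀⠀
⠀⠀⠿⠂⠿⠿⠿⠀⠀⠀
⠀⠀⠿⠂⣾⠂⠂⠀⠀⠀
⠀⠀⠿⠿⠂⠿⠿⠀⠀⠀
⠀⠀⠿⠿⠂⠿⠿⠀⠀⠀
⠀⠀⠿⠿⠂⠿⠿⠀⠀⠀
⠿⠿⠿⠿⠂⠿⠿⠿⠀⠀
⠿⠿⠿⠿⠂⠿⠿⠿⠀⠀
⠿⠿⠂⠂⠂⠂⠿⠿⠂⠂
⠿⠿⠂⠂⠂⠂⠿⠿⠿⠿
⠿⠿⠂⠂⠂⠂⠂⠂⠂⠂
⠿⠿⠂⠂⠂⠂⠿⠿⠿⠿
⠿⠿⠿⠿⠿⠿⠿⠿⠿⠿
⠿⠿⠿⠿⠿⠿⠿⠿⠀⠀
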